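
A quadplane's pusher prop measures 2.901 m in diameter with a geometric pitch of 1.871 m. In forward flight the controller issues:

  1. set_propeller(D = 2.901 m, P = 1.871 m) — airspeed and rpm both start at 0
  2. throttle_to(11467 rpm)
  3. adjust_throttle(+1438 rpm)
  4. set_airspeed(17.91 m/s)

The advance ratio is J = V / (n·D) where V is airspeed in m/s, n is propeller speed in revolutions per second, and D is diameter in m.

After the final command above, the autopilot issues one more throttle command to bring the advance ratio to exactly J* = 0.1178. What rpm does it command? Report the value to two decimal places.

set_propeller: D = 2.901 m, P = 1.871 m (p = P/D = 0.644950); state ← (V=0, rpm=0)
throttle_to(11467): rpm ← 11467
adjust_throttle(+1438): rpm ← 11467 +1438 = 12905
set_airspeed(17.91): V ← 17.91 m/s
final state: V = 17.91 m/s, rpm = 12905 → n = rpm/60 = 215.083333 rev/s
target J* = 0.1178; solve J* = V/(n·D) for n: n = V/(J*·D) = 17.91/(0.1178 × 2.901) = 52.408601 rev/s
rpm = 60·n = 3144.516059

rpm = 3144.52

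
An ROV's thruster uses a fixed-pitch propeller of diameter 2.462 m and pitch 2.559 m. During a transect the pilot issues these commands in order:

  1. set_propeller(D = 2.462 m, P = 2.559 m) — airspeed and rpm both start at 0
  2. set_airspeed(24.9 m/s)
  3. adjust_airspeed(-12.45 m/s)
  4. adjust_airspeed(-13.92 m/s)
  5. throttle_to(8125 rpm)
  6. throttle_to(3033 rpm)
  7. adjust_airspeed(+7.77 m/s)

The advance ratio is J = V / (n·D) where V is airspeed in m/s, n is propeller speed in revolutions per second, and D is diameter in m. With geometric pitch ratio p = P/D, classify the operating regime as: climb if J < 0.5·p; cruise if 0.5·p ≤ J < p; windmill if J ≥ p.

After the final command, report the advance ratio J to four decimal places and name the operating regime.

J = 0.0506, regime = climb

set_propeller: D = 2.462 m, P = 2.559 m (p = P/D = 1.039399); state ← (V=0, rpm=0)
set_airspeed(24.9): V ← 24.9 m/s
adjust_airspeed(-12.45): V ← 24.9 -12.45 = 12.45 m/s
adjust_airspeed(-13.92): V ← 12.45 -13.92 = -1.47 m/s
throttle_to(8125): rpm ← 8125
throttle_to(3033): rpm ← 3033
adjust_airspeed(+7.77): V ← -1.47 +7.77 = 6.3 m/s
final state: V = 6.3 m/s, rpm = 3033 → n = rpm/60 = 50.550000 rev/s
J = V / (n·D) = 6.3 / (50.550000 × 2.462) = 0.050621
regime bands: climb J<0.5197 | cruise [0.5197, 1.0394) | windmill J≥1.0394
J = 0.0506 → climb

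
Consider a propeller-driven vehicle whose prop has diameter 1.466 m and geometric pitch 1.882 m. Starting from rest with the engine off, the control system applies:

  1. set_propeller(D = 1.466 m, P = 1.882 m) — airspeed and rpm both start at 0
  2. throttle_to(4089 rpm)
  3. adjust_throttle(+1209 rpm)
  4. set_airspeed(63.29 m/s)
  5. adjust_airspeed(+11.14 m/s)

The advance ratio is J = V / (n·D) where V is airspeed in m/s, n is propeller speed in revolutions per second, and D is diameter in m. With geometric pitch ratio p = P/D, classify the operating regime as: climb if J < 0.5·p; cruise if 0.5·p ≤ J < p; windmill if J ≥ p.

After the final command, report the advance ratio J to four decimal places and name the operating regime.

set_propeller: D = 1.466 m, P = 1.882 m (p = P/D = 1.283765); state ← (V=0, rpm=0)
throttle_to(4089): rpm ← 4089
adjust_throttle(+1209): rpm ← 4089 +1209 = 5298
set_airspeed(63.29): V ← 63.29 m/s
adjust_airspeed(+11.14): V ← 63.29 +11.14 = 74.43 m/s
final state: V = 74.43 m/s, rpm = 5298 → n = rpm/60 = 88.300000 rev/s
J = V / (n·D) = 74.43 / (88.300000 × 1.466) = 0.574981
regime bands: climb J<0.6419 | cruise [0.6419, 1.2838) | windmill J≥1.2838
J = 0.5750 → climb

J = 0.5750, regime = climb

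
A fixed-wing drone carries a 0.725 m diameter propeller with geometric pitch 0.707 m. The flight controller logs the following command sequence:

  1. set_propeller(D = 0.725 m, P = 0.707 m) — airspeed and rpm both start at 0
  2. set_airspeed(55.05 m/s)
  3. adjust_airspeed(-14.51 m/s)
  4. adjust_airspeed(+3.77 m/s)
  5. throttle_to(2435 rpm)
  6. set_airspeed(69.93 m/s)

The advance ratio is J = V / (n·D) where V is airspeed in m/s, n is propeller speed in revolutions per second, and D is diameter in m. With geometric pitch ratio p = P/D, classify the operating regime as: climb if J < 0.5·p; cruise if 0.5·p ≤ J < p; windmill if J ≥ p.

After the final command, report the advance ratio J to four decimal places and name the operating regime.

J = 2.3767, regime = windmill

set_propeller: D = 0.725 m, P = 0.707 m (p = P/D = 0.975172); state ← (V=0, rpm=0)
set_airspeed(55.05): V ← 55.05 m/s
adjust_airspeed(-14.51): V ← 55.05 -14.51 = 40.54 m/s
adjust_airspeed(+3.77): V ← 40.54 +3.77 = 44.31 m/s
throttle_to(2435): rpm ← 2435
set_airspeed(69.93): V ← 69.93 m/s
final state: V = 69.93 m/s, rpm = 2435 → n = rpm/60 = 40.583333 rev/s
J = V / (n·D) = 69.93 / (40.583333 × 0.725) = 2.376719
regime bands: climb J<0.4876 | cruise [0.4876, 0.9752) | windmill J≥0.9752
J = 2.3767 → windmill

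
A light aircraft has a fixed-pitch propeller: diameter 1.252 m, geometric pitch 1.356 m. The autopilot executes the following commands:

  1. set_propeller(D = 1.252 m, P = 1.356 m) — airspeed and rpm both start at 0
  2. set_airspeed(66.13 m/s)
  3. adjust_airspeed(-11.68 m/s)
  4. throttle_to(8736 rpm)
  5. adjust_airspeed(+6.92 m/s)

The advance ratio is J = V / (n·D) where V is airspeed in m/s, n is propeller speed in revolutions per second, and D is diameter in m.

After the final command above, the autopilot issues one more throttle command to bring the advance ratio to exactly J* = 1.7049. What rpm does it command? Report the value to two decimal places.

rpm = 1725.06

set_propeller: D = 1.252 m, P = 1.356 m (p = P/D = 1.083067); state ← (V=0, rpm=0)
set_airspeed(66.13): V ← 66.13 m/s
adjust_airspeed(-11.68): V ← 66.13 -11.68 = 54.45 m/s
throttle_to(8736): rpm ← 8736
adjust_airspeed(+6.92): V ← 54.45 +6.92 = 61.37 m/s
final state: V = 61.37 m/s, rpm = 8736 → n = rpm/60 = 145.600000 rev/s
target J* = 1.7049; solve J* = V/(n·D) for n: n = V/(J*·D) = 61.37/(1.7049 × 1.252) = 28.750995 rev/s
rpm = 60·n = 1725.059718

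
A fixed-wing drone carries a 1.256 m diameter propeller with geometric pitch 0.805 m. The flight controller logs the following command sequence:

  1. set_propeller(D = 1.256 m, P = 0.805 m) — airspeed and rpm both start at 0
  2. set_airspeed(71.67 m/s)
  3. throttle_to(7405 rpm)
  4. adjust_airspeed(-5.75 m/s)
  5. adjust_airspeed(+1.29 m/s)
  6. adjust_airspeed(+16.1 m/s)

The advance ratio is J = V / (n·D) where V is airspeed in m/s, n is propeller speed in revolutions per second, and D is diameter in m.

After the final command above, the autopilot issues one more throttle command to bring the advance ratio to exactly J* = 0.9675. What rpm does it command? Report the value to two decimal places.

set_propeller: D = 1.256 m, P = 0.805 m (p = P/D = 0.640924); state ← (V=0, rpm=0)
set_airspeed(71.67): V ← 71.67 m/s
throttle_to(7405): rpm ← 7405
adjust_airspeed(-5.75): V ← 71.67 -5.75 = 65.92 m/s
adjust_airspeed(+1.29): V ← 65.92 +1.29 = 67.21 m/s
adjust_airspeed(+16.1): V ← 67.21 +16.1 = 83.31 m/s
final state: V = 83.31 m/s, rpm = 7405 → n = rpm/60 = 123.416667 rev/s
target J* = 0.9675; solve J* = V/(n·D) for n: n = V/(J*·D) = 83.31/(0.9675 × 1.256) = 68.557745 rev/s
rpm = 60·n = 4113.464672

rpm = 4113.46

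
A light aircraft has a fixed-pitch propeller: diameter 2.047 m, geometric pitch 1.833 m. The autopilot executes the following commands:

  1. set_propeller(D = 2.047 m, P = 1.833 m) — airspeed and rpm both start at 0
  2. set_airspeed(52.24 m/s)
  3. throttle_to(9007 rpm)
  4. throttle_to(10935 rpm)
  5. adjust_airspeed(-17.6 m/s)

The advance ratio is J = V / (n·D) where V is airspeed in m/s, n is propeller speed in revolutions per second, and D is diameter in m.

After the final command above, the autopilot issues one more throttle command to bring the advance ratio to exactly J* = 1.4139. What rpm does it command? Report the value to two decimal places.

set_propeller: D = 2.047 m, P = 1.833 m (p = P/D = 0.895457); state ← (V=0, rpm=0)
set_airspeed(52.24): V ← 52.24 m/s
throttle_to(9007): rpm ← 9007
throttle_to(10935): rpm ← 10935
adjust_airspeed(-17.6): V ← 52.24 -17.6 = 34.64 m/s
final state: V = 34.64 m/s, rpm = 10935 → n = rpm/60 = 182.250000 rev/s
target J* = 1.4139; solve J* = V/(n·D) for n: n = V/(J*·D) = 34.64/(1.4139 × 2.047) = 11.968545 rev/s
rpm = 60·n = 718.112682

rpm = 718.11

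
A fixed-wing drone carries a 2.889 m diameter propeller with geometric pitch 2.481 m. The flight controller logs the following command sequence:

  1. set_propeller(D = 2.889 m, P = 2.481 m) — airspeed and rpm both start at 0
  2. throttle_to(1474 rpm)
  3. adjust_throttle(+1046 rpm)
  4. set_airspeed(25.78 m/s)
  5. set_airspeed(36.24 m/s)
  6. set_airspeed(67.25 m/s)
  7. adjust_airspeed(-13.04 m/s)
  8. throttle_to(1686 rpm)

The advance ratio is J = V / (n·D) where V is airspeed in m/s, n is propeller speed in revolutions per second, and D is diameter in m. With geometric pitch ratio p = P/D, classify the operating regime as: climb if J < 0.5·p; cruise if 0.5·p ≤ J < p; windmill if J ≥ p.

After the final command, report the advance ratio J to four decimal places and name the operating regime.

set_propeller: D = 2.889 m, P = 2.481 m (p = P/D = 0.858775); state ← (V=0, rpm=0)
throttle_to(1474): rpm ← 1474
adjust_throttle(+1046): rpm ← 1474 +1046 = 2520
set_airspeed(25.78): V ← 25.78 m/s
set_airspeed(36.24): V ← 36.24 m/s
set_airspeed(67.25): V ← 67.25 m/s
adjust_airspeed(-13.04): V ← 67.25 -13.04 = 54.21 m/s
throttle_to(1686): rpm ← 1686
final state: V = 54.21 m/s, rpm = 1686 → n = rpm/60 = 28.100000 rev/s
J = V / (n·D) = 54.21 / (28.100000 × 2.889) = 0.667768
regime bands: climb J<0.4294 | cruise [0.4294, 0.8588) | windmill J≥0.8588
J = 0.6678 → cruise

J = 0.6678, regime = cruise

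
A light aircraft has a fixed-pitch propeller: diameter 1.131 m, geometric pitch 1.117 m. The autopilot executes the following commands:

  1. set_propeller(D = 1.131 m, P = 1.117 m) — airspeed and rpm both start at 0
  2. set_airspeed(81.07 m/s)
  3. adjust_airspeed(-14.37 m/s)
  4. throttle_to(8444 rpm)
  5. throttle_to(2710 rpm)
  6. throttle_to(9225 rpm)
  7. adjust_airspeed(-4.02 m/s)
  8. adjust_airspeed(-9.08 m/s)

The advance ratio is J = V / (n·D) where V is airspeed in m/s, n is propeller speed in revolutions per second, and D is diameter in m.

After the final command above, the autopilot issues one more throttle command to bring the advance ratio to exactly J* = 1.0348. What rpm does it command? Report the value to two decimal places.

set_propeller: D = 1.131 m, P = 1.117 m (p = P/D = 0.987622); state ← (V=0, rpm=0)
set_airspeed(81.07): V ← 81.07 m/s
adjust_airspeed(-14.37): V ← 81.07 -14.37 = 66.7 m/s
throttle_to(8444): rpm ← 8444
throttle_to(2710): rpm ← 2710
throttle_to(9225): rpm ← 9225
adjust_airspeed(-4.02): V ← 66.7 -4.02 = 62.68 m/s
adjust_airspeed(-9.08): V ← 62.68 -9.08 = 53.6 m/s
final state: V = 53.6 m/s, rpm = 9225 → n = rpm/60 = 153.750000 rev/s
target J* = 1.0348; solve J* = V/(n·D) for n: n = V/(J*·D) = 53.6/(1.0348 × 1.131) = 45.797921 rev/s
rpm = 60·n = 2747.875267

rpm = 2747.88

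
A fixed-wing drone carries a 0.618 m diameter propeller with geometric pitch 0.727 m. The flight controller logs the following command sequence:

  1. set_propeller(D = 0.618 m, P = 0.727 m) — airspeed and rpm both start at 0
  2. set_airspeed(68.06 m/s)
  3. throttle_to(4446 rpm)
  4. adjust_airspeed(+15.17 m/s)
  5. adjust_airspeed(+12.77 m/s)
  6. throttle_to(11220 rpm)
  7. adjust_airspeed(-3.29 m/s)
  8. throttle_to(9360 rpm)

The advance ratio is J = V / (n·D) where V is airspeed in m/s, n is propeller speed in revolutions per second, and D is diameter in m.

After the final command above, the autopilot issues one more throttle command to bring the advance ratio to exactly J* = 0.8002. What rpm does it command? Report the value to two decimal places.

rpm = 11248.40

set_propeller: D = 0.618 m, P = 0.727 m (p = P/D = 1.176375); state ← (V=0, rpm=0)
set_airspeed(68.06): V ← 68.06 m/s
throttle_to(4446): rpm ← 4446
adjust_airspeed(+15.17): V ← 68.06 +15.17 = 83.23 m/s
adjust_airspeed(+12.77): V ← 83.23 +12.77 = 96 m/s
throttle_to(11220): rpm ← 11220
adjust_airspeed(-3.29): V ← 96 -3.29 = 92.71 m/s
throttle_to(9360): rpm ← 9360
final state: V = 92.71 m/s, rpm = 9360 → n = rpm/60 = 156.000000 rev/s
target J* = 0.8002; solve J* = V/(n·D) for n: n = V/(J*·D) = 92.71/(0.8002 × 0.618) = 187.473358 rev/s
rpm = 60·n = 11248.401492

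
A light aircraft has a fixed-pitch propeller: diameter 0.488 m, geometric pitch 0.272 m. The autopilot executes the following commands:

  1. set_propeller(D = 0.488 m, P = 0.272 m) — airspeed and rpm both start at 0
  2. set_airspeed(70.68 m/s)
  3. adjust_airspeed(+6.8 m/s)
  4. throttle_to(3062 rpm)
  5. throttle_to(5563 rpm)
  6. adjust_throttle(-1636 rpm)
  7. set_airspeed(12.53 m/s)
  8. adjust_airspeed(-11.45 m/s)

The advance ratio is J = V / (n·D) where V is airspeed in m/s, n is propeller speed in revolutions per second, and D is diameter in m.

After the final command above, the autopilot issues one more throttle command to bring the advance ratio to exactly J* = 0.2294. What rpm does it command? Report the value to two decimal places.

rpm = 578.84

set_propeller: D = 0.488 m, P = 0.272 m (p = P/D = 0.557377); state ← (V=0, rpm=0)
set_airspeed(70.68): V ← 70.68 m/s
adjust_airspeed(+6.8): V ← 70.68 +6.8 = 77.48 m/s
throttle_to(3062): rpm ← 3062
throttle_to(5563): rpm ← 5563
adjust_throttle(-1636): rpm ← 5563 -1636 = 3927
set_airspeed(12.53): V ← 12.53 m/s
adjust_airspeed(-11.45): V ← 12.53 -11.45 = 1.08 m/s
final state: V = 1.08 m/s, rpm = 3927 → n = rpm/60 = 65.450000 rev/s
target J* = 0.2294; solve J* = V/(n·D) for n: n = V/(J*·D) = 1.08/(0.2294 × 0.488) = 9.647405 rev/s
rpm = 60·n = 578.844312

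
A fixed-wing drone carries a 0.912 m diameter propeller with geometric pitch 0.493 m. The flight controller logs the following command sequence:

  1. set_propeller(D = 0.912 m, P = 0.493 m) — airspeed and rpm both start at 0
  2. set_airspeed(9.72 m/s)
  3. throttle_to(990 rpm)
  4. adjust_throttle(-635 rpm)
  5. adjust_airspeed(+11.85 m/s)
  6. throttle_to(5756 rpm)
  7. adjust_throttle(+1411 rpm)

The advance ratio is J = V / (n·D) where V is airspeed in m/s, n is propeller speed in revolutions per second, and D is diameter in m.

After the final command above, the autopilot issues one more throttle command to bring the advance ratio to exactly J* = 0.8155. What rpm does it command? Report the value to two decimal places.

set_propeller: D = 0.912 m, P = 0.493 m (p = P/D = 0.540570); state ← (V=0, rpm=0)
set_airspeed(9.72): V ← 9.72 m/s
throttle_to(990): rpm ← 990
adjust_throttle(-635): rpm ← 990 -635 = 355
adjust_airspeed(+11.85): V ← 9.72 +11.85 = 21.57 m/s
throttle_to(5756): rpm ← 5756
adjust_throttle(+1411): rpm ← 5756 +1411 = 7167
final state: V = 21.57 m/s, rpm = 7167 → n = rpm/60 = 119.450000 rev/s
target J* = 0.8155; solve J* = V/(n·D) for n: n = V/(J*·D) = 21.57/(0.8155 × 0.912) = 29.002227 rev/s
rpm = 60·n = 1740.133596

rpm = 1740.13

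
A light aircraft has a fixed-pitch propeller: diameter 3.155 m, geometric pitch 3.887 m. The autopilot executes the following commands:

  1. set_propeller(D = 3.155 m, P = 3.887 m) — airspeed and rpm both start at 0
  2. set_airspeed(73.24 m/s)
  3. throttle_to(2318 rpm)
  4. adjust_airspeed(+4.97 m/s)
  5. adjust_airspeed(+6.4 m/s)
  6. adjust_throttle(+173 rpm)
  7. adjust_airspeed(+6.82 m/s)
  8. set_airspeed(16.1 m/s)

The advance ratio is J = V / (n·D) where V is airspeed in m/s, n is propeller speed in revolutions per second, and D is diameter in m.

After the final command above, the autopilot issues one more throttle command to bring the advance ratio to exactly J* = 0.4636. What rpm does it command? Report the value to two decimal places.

rpm = 660.44

set_propeller: D = 3.155 m, P = 3.887 m (p = P/D = 1.232013); state ← (V=0, rpm=0)
set_airspeed(73.24): V ← 73.24 m/s
throttle_to(2318): rpm ← 2318
adjust_airspeed(+4.97): V ← 73.24 +4.97 = 78.21 m/s
adjust_airspeed(+6.4): V ← 78.21 +6.4 = 84.61 m/s
adjust_throttle(+173): rpm ← 2318 +173 = 2491
adjust_airspeed(+6.82): V ← 84.61 +6.82 = 91.43 m/s
set_airspeed(16.1): V ← 16.1 m/s
final state: V = 16.1 m/s, rpm = 2491 → n = rpm/60 = 41.516667 rev/s
target J* = 0.4636; solve J* = V/(n·D) for n: n = V/(J*·D) = 16.1/(0.4636 × 3.155) = 11.007358 rev/s
rpm = 60·n = 660.441470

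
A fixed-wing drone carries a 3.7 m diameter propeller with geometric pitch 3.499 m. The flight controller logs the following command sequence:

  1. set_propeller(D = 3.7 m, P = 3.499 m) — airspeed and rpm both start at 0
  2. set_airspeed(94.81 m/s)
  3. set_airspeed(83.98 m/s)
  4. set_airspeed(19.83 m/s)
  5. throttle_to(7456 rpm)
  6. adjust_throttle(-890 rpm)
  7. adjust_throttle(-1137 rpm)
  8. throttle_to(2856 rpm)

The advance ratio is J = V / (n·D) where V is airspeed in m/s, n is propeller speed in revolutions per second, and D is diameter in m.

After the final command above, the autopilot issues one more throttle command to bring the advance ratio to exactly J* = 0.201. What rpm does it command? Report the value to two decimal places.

rpm = 1599.84

set_propeller: D = 3.7 m, P = 3.499 m (p = P/D = 0.945676); state ← (V=0, rpm=0)
set_airspeed(94.81): V ← 94.81 m/s
set_airspeed(83.98): V ← 83.98 m/s
set_airspeed(19.83): V ← 19.83 m/s
throttle_to(7456): rpm ← 7456
adjust_throttle(-890): rpm ← 7456 -890 = 6566
adjust_throttle(-1137): rpm ← 6566 -1137 = 5429
throttle_to(2856): rpm ← 2856
final state: V = 19.83 m/s, rpm = 2856 → n = rpm/60 = 47.600000 rev/s
target J* = 0.201; solve J* = V/(n·D) for n: n = V/(J*·D) = 19.83/(0.201 × 3.7) = 26.663977 rev/s
rpm = 60·n = 1599.838645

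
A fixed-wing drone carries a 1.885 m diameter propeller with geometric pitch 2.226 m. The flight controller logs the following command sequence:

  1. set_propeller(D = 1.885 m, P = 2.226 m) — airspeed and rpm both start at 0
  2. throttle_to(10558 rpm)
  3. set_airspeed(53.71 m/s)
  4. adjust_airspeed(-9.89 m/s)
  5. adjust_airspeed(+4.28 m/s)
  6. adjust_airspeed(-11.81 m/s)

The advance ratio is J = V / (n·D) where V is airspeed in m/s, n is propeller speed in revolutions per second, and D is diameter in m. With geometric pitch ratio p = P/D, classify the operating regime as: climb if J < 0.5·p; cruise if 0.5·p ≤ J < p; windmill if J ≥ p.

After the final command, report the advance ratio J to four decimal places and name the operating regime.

set_propeller: D = 1.885 m, P = 2.226 m (p = P/D = 1.180902); state ← (V=0, rpm=0)
throttle_to(10558): rpm ← 10558
set_airspeed(53.71): V ← 53.71 m/s
adjust_airspeed(-9.89): V ← 53.71 -9.89 = 43.82 m/s
adjust_airspeed(+4.28): V ← 43.82 +4.28 = 48.1 m/s
adjust_airspeed(-11.81): V ← 48.1 -11.81 = 36.29 m/s
final state: V = 36.29 m/s, rpm = 10558 → n = rpm/60 = 175.966667 rev/s
J = V / (n·D) = 36.29 / (175.966667 × 1.885) = 0.109407
regime bands: climb J<0.5905 | cruise [0.5905, 1.1809) | windmill J≥1.1809
J = 0.1094 → climb

J = 0.1094, regime = climb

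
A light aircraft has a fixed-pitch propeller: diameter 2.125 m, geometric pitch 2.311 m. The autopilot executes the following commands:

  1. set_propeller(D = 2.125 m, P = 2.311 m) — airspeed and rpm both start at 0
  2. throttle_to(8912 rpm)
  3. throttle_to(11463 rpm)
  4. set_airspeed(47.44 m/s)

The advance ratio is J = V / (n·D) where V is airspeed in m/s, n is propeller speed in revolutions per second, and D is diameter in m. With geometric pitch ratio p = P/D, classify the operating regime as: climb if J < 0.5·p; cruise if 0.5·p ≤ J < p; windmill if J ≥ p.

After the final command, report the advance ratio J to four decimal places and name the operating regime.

set_propeller: D = 2.125 m, P = 2.311 m (p = P/D = 1.087529); state ← (V=0, rpm=0)
throttle_to(8912): rpm ← 8912
throttle_to(11463): rpm ← 11463
set_airspeed(47.44): V ← 47.44 m/s
final state: V = 47.44 m/s, rpm = 11463 → n = rpm/60 = 191.050000 rev/s
J = V / (n·D) = 47.44 / (191.050000 × 2.125) = 0.116853
regime bands: climb J<0.5438 | cruise [0.5438, 1.0875) | windmill J≥1.0875
J = 0.1169 → climb

J = 0.1169, regime = climb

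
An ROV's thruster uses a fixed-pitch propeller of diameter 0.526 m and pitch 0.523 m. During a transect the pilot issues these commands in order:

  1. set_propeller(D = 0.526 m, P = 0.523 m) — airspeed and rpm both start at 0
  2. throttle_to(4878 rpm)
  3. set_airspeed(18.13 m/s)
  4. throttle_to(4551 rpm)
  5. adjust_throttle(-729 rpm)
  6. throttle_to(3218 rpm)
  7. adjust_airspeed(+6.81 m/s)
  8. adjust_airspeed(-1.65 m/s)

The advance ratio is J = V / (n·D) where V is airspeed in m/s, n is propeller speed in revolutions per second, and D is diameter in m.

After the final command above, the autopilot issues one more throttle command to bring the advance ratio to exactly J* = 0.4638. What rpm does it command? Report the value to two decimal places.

set_propeller: D = 0.526 m, P = 0.523 m (p = P/D = 0.994297); state ← (V=0, rpm=0)
throttle_to(4878): rpm ← 4878
set_airspeed(18.13): V ← 18.13 m/s
throttle_to(4551): rpm ← 4551
adjust_throttle(-729): rpm ← 4551 -729 = 3822
throttle_to(3218): rpm ← 3218
adjust_airspeed(+6.81): V ← 18.13 +6.81 = 24.94 m/s
adjust_airspeed(-1.65): V ← 24.94 -1.65 = 23.29 m/s
final state: V = 23.29 m/s, rpm = 3218 → n = rpm/60 = 53.633333 rev/s
target J* = 0.4638; solve J* = V/(n·D) for n: n = V/(J*·D) = 23.29/(0.4638 × 0.526) = 95.466939 rev/s
rpm = 60·n = 5728.016370

rpm = 5728.02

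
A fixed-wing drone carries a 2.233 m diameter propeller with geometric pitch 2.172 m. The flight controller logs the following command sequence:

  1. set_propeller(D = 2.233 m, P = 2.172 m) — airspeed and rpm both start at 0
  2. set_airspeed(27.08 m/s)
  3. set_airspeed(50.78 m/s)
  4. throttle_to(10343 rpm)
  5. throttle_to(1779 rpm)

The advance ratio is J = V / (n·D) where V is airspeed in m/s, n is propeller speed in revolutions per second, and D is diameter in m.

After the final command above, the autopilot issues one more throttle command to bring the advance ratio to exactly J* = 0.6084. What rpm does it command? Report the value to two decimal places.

rpm = 2242.67

set_propeller: D = 2.233 m, P = 2.172 m (p = P/D = 0.972682); state ← (V=0, rpm=0)
set_airspeed(27.08): V ← 27.08 m/s
set_airspeed(50.78): V ← 50.78 m/s
throttle_to(10343): rpm ← 10343
throttle_to(1779): rpm ← 1779
final state: V = 50.78 m/s, rpm = 1779 → n = rpm/60 = 29.650000 rev/s
target J* = 0.6084; solve J* = V/(n·D) for n: n = V/(J*·D) = 50.78/(0.6084 × 2.233) = 37.377889 rev/s
rpm = 60·n = 2242.673330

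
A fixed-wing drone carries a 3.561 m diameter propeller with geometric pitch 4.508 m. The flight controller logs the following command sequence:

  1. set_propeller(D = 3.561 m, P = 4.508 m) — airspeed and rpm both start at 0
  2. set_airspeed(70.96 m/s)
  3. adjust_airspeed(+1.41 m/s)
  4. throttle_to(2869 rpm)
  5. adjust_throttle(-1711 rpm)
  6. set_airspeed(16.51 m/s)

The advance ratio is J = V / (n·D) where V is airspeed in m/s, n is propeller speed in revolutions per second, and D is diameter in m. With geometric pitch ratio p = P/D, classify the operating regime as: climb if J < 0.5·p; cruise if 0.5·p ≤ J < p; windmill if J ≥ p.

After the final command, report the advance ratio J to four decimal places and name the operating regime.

J = 0.2402, regime = climb

set_propeller: D = 3.561 m, P = 4.508 m (p = P/D = 1.265937); state ← (V=0, rpm=0)
set_airspeed(70.96): V ← 70.96 m/s
adjust_airspeed(+1.41): V ← 70.96 +1.41 = 72.37 m/s
throttle_to(2869): rpm ← 2869
adjust_throttle(-1711): rpm ← 2869 -1711 = 1158
set_airspeed(16.51): V ← 16.51 m/s
final state: V = 16.51 m/s, rpm = 1158 → n = rpm/60 = 19.300000 rev/s
J = V / (n·D) = 16.51 / (19.300000 × 3.561) = 0.240225
regime bands: climb J<0.6330 | cruise [0.6330, 1.2659) | windmill J≥1.2659
J = 0.2402 → climb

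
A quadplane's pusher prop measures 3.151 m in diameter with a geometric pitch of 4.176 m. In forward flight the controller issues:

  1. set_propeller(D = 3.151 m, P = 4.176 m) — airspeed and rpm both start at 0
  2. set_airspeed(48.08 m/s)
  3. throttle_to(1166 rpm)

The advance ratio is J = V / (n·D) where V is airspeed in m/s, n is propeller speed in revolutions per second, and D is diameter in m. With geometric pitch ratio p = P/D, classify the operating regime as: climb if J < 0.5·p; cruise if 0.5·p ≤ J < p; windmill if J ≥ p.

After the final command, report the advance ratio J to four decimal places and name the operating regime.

J = 0.7852, regime = cruise

set_propeller: D = 3.151 m, P = 4.176 m (p = P/D = 1.325294); state ← (V=0, rpm=0)
set_airspeed(48.08): V ← 48.08 m/s
throttle_to(1166): rpm ← 1166
final state: V = 48.08 m/s, rpm = 1166 → n = rpm/60 = 19.433333 rev/s
J = V / (n·D) = 48.08 / (19.433333 × 3.151) = 0.785179
regime bands: climb J<0.6626 | cruise [0.6626, 1.3253) | windmill J≥1.3253
J = 0.7852 → cruise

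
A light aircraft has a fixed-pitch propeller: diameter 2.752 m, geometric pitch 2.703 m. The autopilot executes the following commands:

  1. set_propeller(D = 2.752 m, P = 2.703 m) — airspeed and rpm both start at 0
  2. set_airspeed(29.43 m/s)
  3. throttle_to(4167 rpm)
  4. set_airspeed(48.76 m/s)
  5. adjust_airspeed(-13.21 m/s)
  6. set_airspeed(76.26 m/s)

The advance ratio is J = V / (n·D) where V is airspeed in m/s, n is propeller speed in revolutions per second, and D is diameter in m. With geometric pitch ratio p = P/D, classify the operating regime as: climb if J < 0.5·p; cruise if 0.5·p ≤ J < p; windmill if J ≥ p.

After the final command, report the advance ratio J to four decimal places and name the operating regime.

set_propeller: D = 2.752 m, P = 2.703 m (p = P/D = 0.982195); state ← (V=0, rpm=0)
set_airspeed(29.43): V ← 29.43 m/s
throttle_to(4167): rpm ← 4167
set_airspeed(48.76): V ← 48.76 m/s
adjust_airspeed(-13.21): V ← 48.76 -13.21 = 35.55 m/s
set_airspeed(76.26): V ← 76.26 m/s
final state: V = 76.26 m/s, rpm = 4167 → n = rpm/60 = 69.450000 rev/s
J = V / (n·D) = 76.26 / (69.450000 × 2.752) = 0.399003
regime bands: climb J<0.4911 | cruise [0.4911, 0.9822) | windmill J≥0.9822
J = 0.3990 → climb

J = 0.3990, regime = climb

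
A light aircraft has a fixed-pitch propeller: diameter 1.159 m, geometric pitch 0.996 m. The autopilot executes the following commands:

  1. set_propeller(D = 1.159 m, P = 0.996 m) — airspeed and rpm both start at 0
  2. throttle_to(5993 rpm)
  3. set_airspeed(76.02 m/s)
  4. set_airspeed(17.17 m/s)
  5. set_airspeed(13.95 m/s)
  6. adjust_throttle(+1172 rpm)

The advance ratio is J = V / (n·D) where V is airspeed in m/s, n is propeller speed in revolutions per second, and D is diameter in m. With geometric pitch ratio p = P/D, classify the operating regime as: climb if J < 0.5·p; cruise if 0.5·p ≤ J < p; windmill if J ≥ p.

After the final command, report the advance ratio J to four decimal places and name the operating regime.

J = 0.1008, regime = climb

set_propeller: D = 1.159 m, P = 0.996 m (p = P/D = 0.859362); state ← (V=0, rpm=0)
throttle_to(5993): rpm ← 5993
set_airspeed(76.02): V ← 76.02 m/s
set_airspeed(17.17): V ← 17.17 m/s
set_airspeed(13.95): V ← 13.95 m/s
adjust_throttle(+1172): rpm ← 5993 +1172 = 7165
final state: V = 13.95 m/s, rpm = 7165 → n = rpm/60 = 119.416667 rev/s
J = V / (n·D) = 13.95 / (119.416667 × 1.159) = 0.100792
regime bands: climb J<0.4297 | cruise [0.4297, 0.8594) | windmill J≥0.8594
J = 0.1008 → climb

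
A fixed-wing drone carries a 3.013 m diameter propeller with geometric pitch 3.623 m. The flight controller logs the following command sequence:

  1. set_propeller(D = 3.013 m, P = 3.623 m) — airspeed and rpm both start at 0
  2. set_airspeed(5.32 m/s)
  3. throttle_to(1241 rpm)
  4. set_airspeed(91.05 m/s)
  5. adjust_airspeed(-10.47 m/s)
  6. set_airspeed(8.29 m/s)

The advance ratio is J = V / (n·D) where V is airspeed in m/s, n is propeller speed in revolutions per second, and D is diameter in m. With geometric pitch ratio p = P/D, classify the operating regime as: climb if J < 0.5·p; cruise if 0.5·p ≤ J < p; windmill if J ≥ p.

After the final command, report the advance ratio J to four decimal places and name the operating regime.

set_propeller: D = 3.013 m, P = 3.623 m (p = P/D = 1.202456); state ← (V=0, rpm=0)
set_airspeed(5.32): V ← 5.32 m/s
throttle_to(1241): rpm ← 1241
set_airspeed(91.05): V ← 91.05 m/s
adjust_airspeed(-10.47): V ← 91.05 -10.47 = 80.58 m/s
set_airspeed(8.29): V ← 8.29 m/s
final state: V = 8.29 m/s, rpm = 1241 → n = rpm/60 = 20.683333 rev/s
J = V / (n·D) = 8.29 / (20.683333 × 3.013) = 0.133025
regime bands: climb J<0.6012 | cruise [0.6012, 1.2025) | windmill J≥1.2025
J = 0.1330 → climb

J = 0.1330, regime = climb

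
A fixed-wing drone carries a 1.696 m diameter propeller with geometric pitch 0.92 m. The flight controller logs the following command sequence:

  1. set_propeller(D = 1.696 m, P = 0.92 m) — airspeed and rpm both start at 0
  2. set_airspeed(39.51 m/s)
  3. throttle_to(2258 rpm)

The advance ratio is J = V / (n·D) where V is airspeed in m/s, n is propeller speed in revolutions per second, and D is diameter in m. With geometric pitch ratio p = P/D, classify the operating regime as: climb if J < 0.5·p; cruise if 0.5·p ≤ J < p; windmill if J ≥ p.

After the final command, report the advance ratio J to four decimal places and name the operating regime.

set_propeller: D = 1.696 m, P = 0.92 m (p = P/D = 0.542453); state ← (V=0, rpm=0)
set_airspeed(39.51): V ← 39.51 m/s
throttle_to(2258): rpm ← 2258
final state: V = 39.51 m/s, rpm = 2258 → n = rpm/60 = 37.633333 rev/s
J = V / (n·D) = 39.51 / (37.633333 × 1.696) = 0.619025
regime bands: climb J<0.2712 | cruise [0.2712, 0.5425) | windmill J≥0.5425
J = 0.6190 → windmill

J = 0.6190, regime = windmill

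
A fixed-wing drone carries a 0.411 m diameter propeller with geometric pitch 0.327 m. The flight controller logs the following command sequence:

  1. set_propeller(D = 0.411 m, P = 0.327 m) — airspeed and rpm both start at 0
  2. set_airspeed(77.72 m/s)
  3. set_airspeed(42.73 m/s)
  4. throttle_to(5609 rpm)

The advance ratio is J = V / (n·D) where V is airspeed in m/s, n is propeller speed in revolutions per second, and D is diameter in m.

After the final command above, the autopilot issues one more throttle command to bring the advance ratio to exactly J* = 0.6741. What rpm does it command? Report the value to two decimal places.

rpm = 9253.75

set_propeller: D = 0.411 m, P = 0.327 m (p = P/D = 0.795620); state ← (V=0, rpm=0)
set_airspeed(77.72): V ← 77.72 m/s
set_airspeed(42.73): V ← 42.73 m/s
throttle_to(5609): rpm ← 5609
final state: V = 42.73 m/s, rpm = 5609 → n = rpm/60 = 93.483333 rev/s
target J* = 0.6741; solve J* = V/(n·D) for n: n = V/(J*·D) = 42.73/(0.6741 × 0.411) = 154.229249 rev/s
rpm = 60·n = 9253.754939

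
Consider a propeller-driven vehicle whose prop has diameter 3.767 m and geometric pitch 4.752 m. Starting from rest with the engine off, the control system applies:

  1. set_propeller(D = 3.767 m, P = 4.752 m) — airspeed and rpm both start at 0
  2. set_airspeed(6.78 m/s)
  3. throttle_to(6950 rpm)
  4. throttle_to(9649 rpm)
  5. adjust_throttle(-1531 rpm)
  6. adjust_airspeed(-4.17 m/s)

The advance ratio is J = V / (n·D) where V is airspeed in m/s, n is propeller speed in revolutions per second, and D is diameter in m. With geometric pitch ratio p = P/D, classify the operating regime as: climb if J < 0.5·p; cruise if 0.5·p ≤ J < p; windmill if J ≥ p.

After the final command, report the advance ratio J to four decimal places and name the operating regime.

set_propeller: D = 3.767 m, P = 4.752 m (p = P/D = 1.261481); state ← (V=0, rpm=0)
set_airspeed(6.78): V ← 6.78 m/s
throttle_to(6950): rpm ← 6950
throttle_to(9649): rpm ← 9649
adjust_throttle(-1531): rpm ← 9649 -1531 = 8118
adjust_airspeed(-4.17): V ← 6.78 -4.17 = 2.61 m/s
final state: V = 2.61 m/s, rpm = 8118 → n = rpm/60 = 135.300000 rev/s
J = V / (n·D) = 2.61 / (135.300000 × 3.767) = 0.005121
regime bands: climb J<0.6307 | cruise [0.6307, 1.2615) | windmill J≥1.2615
J = 0.0051 → climb

J = 0.0051, regime = climb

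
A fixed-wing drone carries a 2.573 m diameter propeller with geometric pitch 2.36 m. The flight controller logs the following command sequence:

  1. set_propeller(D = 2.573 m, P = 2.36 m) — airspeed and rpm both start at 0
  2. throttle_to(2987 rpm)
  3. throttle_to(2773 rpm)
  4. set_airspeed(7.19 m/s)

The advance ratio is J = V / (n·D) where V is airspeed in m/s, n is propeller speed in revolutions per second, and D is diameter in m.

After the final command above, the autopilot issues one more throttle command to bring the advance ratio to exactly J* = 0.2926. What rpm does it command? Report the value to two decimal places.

set_propeller: D = 2.573 m, P = 2.36 m (p = P/D = 0.917217); state ← (V=0, rpm=0)
throttle_to(2987): rpm ← 2987
throttle_to(2773): rpm ← 2773
set_airspeed(7.19): V ← 7.19 m/s
final state: V = 7.19 m/s, rpm = 2773 → n = rpm/60 = 46.216667 rev/s
target J* = 0.2926; solve J* = V/(n·D) for n: n = V/(J*·D) = 7.19/(0.2926 × 2.573) = 9.550251 rev/s
rpm = 60·n = 573.015055

rpm = 573.02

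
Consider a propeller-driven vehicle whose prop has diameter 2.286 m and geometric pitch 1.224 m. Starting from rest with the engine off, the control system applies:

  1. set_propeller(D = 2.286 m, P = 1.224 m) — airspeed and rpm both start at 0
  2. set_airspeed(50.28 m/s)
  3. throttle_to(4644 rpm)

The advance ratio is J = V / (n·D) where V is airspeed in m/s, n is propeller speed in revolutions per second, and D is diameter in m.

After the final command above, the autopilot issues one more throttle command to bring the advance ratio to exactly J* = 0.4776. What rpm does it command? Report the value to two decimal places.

set_propeller: D = 2.286 m, P = 1.224 m (p = P/D = 0.535433); state ← (V=0, rpm=0)
set_airspeed(50.28): V ← 50.28 m/s
throttle_to(4644): rpm ← 4644
final state: V = 50.28 m/s, rpm = 4644 → n = rpm/60 = 77.400000 rev/s
target J* = 0.4776; solve J* = V/(n·D) for n: n = V/(J*·D) = 50.28/(0.4776 × 2.286) = 46.052661 rev/s
rpm = 60·n = 2763.159630

rpm = 2763.16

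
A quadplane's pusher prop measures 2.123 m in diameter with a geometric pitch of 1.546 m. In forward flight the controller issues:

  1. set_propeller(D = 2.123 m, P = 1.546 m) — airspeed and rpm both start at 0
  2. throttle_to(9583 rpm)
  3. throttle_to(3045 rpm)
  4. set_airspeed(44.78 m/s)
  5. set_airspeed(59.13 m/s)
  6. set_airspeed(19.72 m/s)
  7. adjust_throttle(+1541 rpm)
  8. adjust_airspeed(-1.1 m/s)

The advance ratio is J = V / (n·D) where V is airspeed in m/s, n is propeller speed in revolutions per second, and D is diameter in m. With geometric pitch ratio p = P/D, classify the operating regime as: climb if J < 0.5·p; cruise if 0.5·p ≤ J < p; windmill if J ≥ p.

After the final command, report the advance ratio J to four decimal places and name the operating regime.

set_propeller: D = 2.123 m, P = 1.546 m (p = P/D = 0.728215); state ← (V=0, rpm=0)
throttle_to(9583): rpm ← 9583
throttle_to(3045): rpm ← 3045
set_airspeed(44.78): V ← 44.78 m/s
set_airspeed(59.13): V ← 59.13 m/s
set_airspeed(19.72): V ← 19.72 m/s
adjust_throttle(+1541): rpm ← 3045 +1541 = 4586
adjust_airspeed(-1.1): V ← 19.72 -1.1 = 18.62 m/s
final state: V = 18.62 m/s, rpm = 4586 → n = rpm/60 = 76.433333 rev/s
J = V / (n·D) = 18.62 / (76.433333 × 2.123) = 0.114748
regime bands: climb J<0.3641 | cruise [0.3641, 0.7282) | windmill J≥0.7282
J = 0.1147 → climb

J = 0.1147, regime = climb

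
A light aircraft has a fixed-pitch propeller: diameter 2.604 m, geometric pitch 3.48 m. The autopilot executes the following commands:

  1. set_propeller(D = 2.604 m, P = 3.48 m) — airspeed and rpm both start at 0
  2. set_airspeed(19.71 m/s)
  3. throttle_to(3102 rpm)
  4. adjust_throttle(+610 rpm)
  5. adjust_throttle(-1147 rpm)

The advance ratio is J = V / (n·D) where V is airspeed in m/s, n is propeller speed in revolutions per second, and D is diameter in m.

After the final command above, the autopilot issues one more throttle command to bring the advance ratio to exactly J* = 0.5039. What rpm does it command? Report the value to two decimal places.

rpm = 901.27

set_propeller: D = 2.604 m, P = 3.48 m (p = P/D = 1.336406); state ← (V=0, rpm=0)
set_airspeed(19.71): V ← 19.71 m/s
throttle_to(3102): rpm ← 3102
adjust_throttle(+610): rpm ← 3102 +610 = 3712
adjust_throttle(-1147): rpm ← 3712 -1147 = 2565
final state: V = 19.71 m/s, rpm = 2565 → n = rpm/60 = 42.750000 rev/s
target J* = 0.5039; solve J* = V/(n·D) for n: n = V/(J*·D) = 19.71/(0.5039 × 2.604) = 15.021084 rev/s
rpm = 60·n = 901.265063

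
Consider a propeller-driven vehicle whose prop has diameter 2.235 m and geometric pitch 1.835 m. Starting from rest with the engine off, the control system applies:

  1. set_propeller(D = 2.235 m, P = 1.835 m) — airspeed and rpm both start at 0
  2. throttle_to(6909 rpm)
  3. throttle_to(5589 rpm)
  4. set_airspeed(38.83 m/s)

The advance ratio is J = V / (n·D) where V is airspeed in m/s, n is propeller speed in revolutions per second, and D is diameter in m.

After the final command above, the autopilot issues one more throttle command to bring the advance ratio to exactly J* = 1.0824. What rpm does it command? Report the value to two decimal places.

set_propeller: D = 2.235 m, P = 1.835 m (p = P/D = 0.821029); state ← (V=0, rpm=0)
throttle_to(6909): rpm ← 6909
throttle_to(5589): rpm ← 5589
set_airspeed(38.83): V ← 38.83 m/s
final state: V = 38.83 m/s, rpm = 5589 → n = rpm/60 = 93.150000 rev/s
target J* = 1.0824; solve J* = V/(n·D) for n: n = V/(J*·D) = 38.83/(1.0824 × 2.235) = 16.050999 rev/s
rpm = 60·n = 963.059966

rpm = 963.06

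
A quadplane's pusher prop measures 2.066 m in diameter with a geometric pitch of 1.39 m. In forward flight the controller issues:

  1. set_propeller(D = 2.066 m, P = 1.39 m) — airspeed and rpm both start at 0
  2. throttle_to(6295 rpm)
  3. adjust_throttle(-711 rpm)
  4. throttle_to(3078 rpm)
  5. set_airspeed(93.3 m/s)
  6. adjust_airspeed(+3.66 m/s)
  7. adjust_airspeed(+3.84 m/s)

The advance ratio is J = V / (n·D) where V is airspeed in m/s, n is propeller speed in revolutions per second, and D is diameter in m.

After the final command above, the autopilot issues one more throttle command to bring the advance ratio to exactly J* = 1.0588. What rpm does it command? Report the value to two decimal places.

set_propeller: D = 2.066 m, P = 1.39 m (p = P/D = 0.672798); state ← (V=0, rpm=0)
throttle_to(6295): rpm ← 6295
adjust_throttle(-711): rpm ← 6295 -711 = 5584
throttle_to(3078): rpm ← 3078
set_airspeed(93.3): V ← 93.3 m/s
adjust_airspeed(+3.66): V ← 93.3 +3.66 = 96.96 m/s
adjust_airspeed(+3.84): V ← 96.96 +3.84 = 100.8 m/s
final state: V = 100.8 m/s, rpm = 3078 → n = rpm/60 = 51.300000 rev/s
target J* = 1.0588; solve J* = V/(n·D) for n: n = V/(J*·D) = 100.8/(1.0588 × 2.066) = 46.080404 rev/s
rpm = 60·n = 2764.824267

rpm = 2764.82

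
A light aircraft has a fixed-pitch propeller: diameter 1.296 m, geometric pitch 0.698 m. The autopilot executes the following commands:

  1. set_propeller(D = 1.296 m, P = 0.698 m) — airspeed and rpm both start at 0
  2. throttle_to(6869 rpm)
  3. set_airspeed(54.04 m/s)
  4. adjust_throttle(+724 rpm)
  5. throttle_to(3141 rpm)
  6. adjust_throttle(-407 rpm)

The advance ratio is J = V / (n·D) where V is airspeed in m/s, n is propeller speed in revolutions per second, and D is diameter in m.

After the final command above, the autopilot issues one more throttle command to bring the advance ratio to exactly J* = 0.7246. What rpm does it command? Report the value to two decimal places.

set_propeller: D = 1.296 m, P = 0.698 m (p = P/D = 0.538580); state ← (V=0, rpm=0)
throttle_to(6869): rpm ← 6869
set_airspeed(54.04): V ← 54.04 m/s
adjust_throttle(+724): rpm ← 6869 +724 = 7593
throttle_to(3141): rpm ← 3141
adjust_throttle(-407): rpm ← 3141 -407 = 2734
final state: V = 54.04 m/s, rpm = 2734 → n = rpm/60 = 45.566667 rev/s
target J* = 0.7246; solve J* = V/(n·D) for n: n = V/(J*·D) = 54.04/(0.7246 × 1.296) = 57.545585 rev/s
rpm = 60·n = 3452.735098

rpm = 3452.74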